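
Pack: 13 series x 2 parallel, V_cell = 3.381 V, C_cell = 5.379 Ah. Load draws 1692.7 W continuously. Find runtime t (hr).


Step 1: E_pack = Ns * V_cell * Np * C_cell = 13 * 3.381 * 2 * 5.379 = 472.85 Wh
Step 2: t = E_pack / P = 472.85 / 1692.7 = 0.2793 hr

0.2793 hr


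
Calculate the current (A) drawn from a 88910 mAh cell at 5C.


Convert: capacity = 88910 mAh = 88.91 Ah
I = C_rate * capacity = 5 * 88.91 = 444.55 A

444.55 A


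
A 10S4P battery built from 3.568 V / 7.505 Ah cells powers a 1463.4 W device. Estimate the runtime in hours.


Step 1: E_pack = Ns * V_cell * Np * C_cell = 10 * 3.568 * 4 * 7.505 = 1071.1 Wh
Step 2: t = E_pack / P = 1071.1 / 1463.4 = 0.7319 hr

0.7319 hr


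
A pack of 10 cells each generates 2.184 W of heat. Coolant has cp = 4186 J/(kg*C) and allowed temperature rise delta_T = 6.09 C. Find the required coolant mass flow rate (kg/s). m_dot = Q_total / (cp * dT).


Step 1: Total heat Q = 10 * 2.184 W = 21.84 W
Step 2: denom = cp * dT = 4186 * 6.09 = 25493
Step 3: m_dot = 21.84 / 25493 = 8.567e-04 kg/s

8.567e-04 kg/s


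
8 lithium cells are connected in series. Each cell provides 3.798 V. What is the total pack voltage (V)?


V_pack = n * V_cell = 8 * 3.798 = 30.384 V

30.384 V


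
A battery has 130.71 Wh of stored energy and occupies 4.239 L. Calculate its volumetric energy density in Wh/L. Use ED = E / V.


ED = E / V = 130.71 / 4.239 = 30.84 Wh/L

30.84 Wh/L


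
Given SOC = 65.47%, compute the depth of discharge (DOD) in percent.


Complement of SOC: DOD = 100% - 65.47% = 34.53%

34.53%


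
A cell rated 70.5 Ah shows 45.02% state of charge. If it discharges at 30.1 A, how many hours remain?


Step 1: remaining = SOC/100 * C_total = 45.02/100 * 70.5 = 31.739 Ah
Step 2: t = remaining / I = 31.739 / 30.1 = 1.054 hr

1.054 hr


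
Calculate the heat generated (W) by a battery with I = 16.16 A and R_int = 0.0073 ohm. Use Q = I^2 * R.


Q = I^2 * R = 16.16^2 * 0.0073 = 1.906 W

1.906 W


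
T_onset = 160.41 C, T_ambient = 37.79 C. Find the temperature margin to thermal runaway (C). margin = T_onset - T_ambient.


Safety margin = 160.41 C - 37.79 C = 122.62 C

122.62 C


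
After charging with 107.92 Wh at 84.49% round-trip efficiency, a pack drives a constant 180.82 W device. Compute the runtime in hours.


Step 1: E_discharge = eta/100 * E_charge = 84.49/100 * 107.92 = 91.182 Wh
Step 2: t = E_discharge / P = 91.182 / 180.82 = 0.5043 hr

0.5043 hr


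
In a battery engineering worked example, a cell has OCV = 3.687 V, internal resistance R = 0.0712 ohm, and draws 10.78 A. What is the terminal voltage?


IR drop = 10.78 * 0.0712 = 0.76754 V
V = 3.687 - 0.76754 = 2.919 V

2.919 V


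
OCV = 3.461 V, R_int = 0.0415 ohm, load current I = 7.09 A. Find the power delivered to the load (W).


Step 1: V_terminal = OCV - I*R = 3.461 - 7.09 * 0.0415 = 3.1668 V
Step 2: P_out = V_terminal * I = 3.1668 * 7.09 = 22.45 W

22.45 W


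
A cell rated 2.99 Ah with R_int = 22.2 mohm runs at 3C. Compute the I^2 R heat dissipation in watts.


Convert: R = 22.2 mohm = 0.0222 ohm
Step 1: I = C_rate * capacity = 3 * 2.99 = 8.97 A
Step 2: Q = I^2 * R = 8.97^2 * 0.0222 = 80.461 * 0.0222 = 1.786 W

1.786 W


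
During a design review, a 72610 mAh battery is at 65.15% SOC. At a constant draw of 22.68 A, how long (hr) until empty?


Convert: C_total = 72610 mAh = 72.61 Ah
Step 1: remaining = SOC/100 * C_total = 65.15/100 * 72.61 = 47.305 Ah
Step 2: t = remaining / I = 47.305 / 22.68 = 2.086 hr

2.086 hr


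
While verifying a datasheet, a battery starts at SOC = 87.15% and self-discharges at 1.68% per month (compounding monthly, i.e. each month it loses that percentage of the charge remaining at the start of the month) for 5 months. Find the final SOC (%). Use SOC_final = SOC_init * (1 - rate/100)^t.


decay = (1 - 1.68/100)^5 = 0.91878
SOC_final = 87.15 * 0.91878 = 80.07%

80.07%


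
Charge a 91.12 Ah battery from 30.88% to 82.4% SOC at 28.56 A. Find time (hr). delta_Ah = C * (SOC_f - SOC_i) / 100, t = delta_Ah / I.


delta_Ah = 91.12 * (82.4 - 30.88) / 100 = 46.945 Ah
t = delta_Ah / I = 46.945 / 28.56 = 1.644 hr

1.644 hr


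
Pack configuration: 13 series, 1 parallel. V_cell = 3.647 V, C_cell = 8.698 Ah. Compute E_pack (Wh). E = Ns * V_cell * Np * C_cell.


E = Ns * Vcell * Np * Ccell = 13 * 3.647 * 1 * 8.698 = 412.4 Wh

412.4 Wh


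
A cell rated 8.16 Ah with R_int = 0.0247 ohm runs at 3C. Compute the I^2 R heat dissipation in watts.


Step 1: I = C_rate * capacity = 3 * 8.16 = 24.48 A
Step 2: Q = I^2 * R = 24.48^2 * 0.0247 = 599.27 * 0.0247 = 14.80 W

14.80 W


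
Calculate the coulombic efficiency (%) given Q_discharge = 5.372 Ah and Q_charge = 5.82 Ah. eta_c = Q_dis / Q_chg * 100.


Coulombic efficiency = 5.372/5.82 * 100% = 92.30%

92.30%


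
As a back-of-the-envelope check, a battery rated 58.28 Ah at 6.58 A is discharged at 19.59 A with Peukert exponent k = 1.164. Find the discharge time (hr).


t_rated = C / I_rated = 58.28 / 6.58 = 8.8571 hr
(I_rated/I)^k = (0.33589)^1.164 = 0.28086
t = t_rated * (I_rated/I)^k = 8.8571 * 0.28086 = 2.488 hr

2.488 hr


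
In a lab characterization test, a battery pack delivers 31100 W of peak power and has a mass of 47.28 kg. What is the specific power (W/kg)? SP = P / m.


Specific power = 31100 W / 47.28 kg = 657.8 W/kg

657.8 W/kg


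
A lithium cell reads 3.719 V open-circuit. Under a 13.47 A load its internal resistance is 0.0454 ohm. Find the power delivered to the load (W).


Step 1: V_terminal = OCV - I*R = 3.719 - 13.47 * 0.0454 = 3.1075 V
Step 2: P_out = V_terminal * I = 3.1075 * 13.47 = 41.86 W

41.86 W


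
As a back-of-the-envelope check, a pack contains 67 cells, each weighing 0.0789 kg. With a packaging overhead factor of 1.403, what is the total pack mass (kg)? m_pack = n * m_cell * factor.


Cell mass sum = 67 * 0.0789 = 5.2863 kg
With overhead 1.403: m_pack = 5.2863 * 1.403 = 7.417 kg

7.417 kg


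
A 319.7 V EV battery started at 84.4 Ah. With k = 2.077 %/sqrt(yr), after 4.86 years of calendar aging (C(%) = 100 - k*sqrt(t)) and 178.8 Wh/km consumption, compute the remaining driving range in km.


Step 1: capacity retention = 100 - 2.077 * sqrt(4.86) = 100 - 2.077 * 2.2045 = 95.421%
Step 2: C_now = 84.4 * 95.421/100 = 80.535 Ah
Step 3: E_pack = V * C_now = 319.7 * 80.535 = 25747 Wh
Step 4: range = E_pack / consumption = 25747 / 178.8 = 144.0 km

144.0 km


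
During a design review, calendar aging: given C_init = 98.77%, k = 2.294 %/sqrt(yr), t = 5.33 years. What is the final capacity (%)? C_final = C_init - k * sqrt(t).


Step 1: sqrt(5.33 yr) = 2.3087
Step 2: drop = 2.294 * 2.3087 = 5.2962
Step 3: C_final = 98.77 - 5.2962 = 93.47%

93.47%


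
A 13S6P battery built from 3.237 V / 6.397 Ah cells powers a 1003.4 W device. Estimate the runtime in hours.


Step 1: E_pack = Ns * V_cell * Np * C_cell = 13 * 3.237 * 6 * 6.397 = 1615.2 Wh
Step 2: t = E_pack / P = 1615.2 / 1003.4 = 1.610 hr

1.610 hr


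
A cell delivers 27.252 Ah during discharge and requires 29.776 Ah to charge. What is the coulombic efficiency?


eta_c = Q_dis / Q_chg * 100 = 27.252 / 29.776 * 100 = 91.52%

91.52%


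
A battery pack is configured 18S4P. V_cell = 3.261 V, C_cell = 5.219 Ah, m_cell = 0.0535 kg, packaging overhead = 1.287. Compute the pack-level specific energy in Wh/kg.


Step 1: V_pack = 18 * 3.261 = 58.698 V
Step 2: C_pack = 4 * 5.219 = 20.876 Ah
Step 3: E_pack = V_pack * C_pack = 58.698 * 20.876 = 1225.4 Wh
Step 4: m_pack = 18 * 4 * 0.0535 * 1.287 = 4.9575 kg
Step 5: ED = E_pack / m_pack = 1225.4 / 4.9575 = 247.2 Wh/kg

247.2 Wh/kg


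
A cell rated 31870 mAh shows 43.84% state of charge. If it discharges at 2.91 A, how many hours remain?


Convert: C_total = 31870 mAh = 31.87 Ah
Step 1: remaining = SOC/100 * C_total = 43.84/100 * 31.87 = 13.972 Ah
Step 2: t = remaining / I = 13.972 / 2.91 = 4.801 hr

4.801 hr


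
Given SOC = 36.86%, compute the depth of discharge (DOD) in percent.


DOD = 100 - SOC = 100 - 36.86 = 63.14%

63.14%


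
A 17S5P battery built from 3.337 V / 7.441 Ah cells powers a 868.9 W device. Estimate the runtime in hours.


Step 1: E_pack = Ns * V_cell * Np * C_cell = 17 * 3.337 * 5 * 7.441 = 2110.6 Wh
Step 2: t = E_pack / P = 2110.6 / 868.9 = 2.429 hr

2.429 hr


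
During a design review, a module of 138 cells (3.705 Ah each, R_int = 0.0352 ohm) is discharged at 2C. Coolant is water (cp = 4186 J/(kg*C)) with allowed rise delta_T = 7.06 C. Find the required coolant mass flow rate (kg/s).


Step 1: I = 2 * 3.705 = 7.41 A
Step 2: Q_cell = I^2 * R = 7.41^2 * 0.0352 = 1.9328 W
Step 3: Q_total = 138 * 1.9328 = 266.73 W
Step 4: m_dot = Q_total / (cp * dT) = 266.73 / (4186 * 7.06) = 0.009025 kg/s

0.009025 kg/s


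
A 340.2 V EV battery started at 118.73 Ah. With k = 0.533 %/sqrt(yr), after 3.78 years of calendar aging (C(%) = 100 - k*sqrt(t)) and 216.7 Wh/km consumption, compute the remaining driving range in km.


Step 1: capacity retention = 100 - 0.533 * sqrt(3.78) = 100 - 0.533 * 1.9442 = 98.964%
Step 2: C_now = 118.73 * 98.964/100 = 117.5 Ah
Step 3: E_pack = V * C_now = 340.2 * 117.5 = 39974 Wh
Step 4: range = E_pack / consumption = 39974 / 216.7 = 184.5 km

184.5 km


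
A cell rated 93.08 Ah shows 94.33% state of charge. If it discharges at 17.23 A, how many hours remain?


Step 1: remaining = SOC/100 * C_total = 94.33/100 * 93.08 = 87.802 Ah
Step 2: t = remaining / I = 87.802 / 17.23 = 5.096 hr

5.096 hr


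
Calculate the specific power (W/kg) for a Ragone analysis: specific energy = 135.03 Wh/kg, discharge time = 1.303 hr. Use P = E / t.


Specific power = 135.03 Wh/kg / 1.303 hr = 103.6 W/kg

103.6 W/kg


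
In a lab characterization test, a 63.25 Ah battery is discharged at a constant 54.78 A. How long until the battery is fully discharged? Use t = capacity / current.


t = capacity / current = 63.25 / 54.78 = 1.155 hr

1.155 hr


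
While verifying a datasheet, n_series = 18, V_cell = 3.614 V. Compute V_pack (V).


Series voltages add: 18 * 3.614 V = 65.052 V

65.052 V


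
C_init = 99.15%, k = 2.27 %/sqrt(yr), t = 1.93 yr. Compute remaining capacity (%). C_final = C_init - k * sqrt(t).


Step 1: sqrt(1.93 yr) = 1.3892
Step 2: drop = 2.27 * 1.3892 = 3.1535
Step 3: C_final = 99.15 - 3.1535 = 96.00%

96.00%


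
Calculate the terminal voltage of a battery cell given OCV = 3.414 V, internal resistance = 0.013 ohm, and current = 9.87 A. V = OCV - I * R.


V = OCV - I*R = 3.414 - 9.87 * 0.013 = 3.286 V

3.286 V


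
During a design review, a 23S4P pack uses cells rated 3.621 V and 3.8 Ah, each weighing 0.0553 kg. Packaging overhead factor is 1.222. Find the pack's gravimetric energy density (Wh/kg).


Step 1: V_pack = 23 * 3.621 = 83.283 V
Step 2: C_pack = 4 * 3.8 = 15.2 Ah
Step 3: E_pack = V_pack * C_pack = 83.283 * 15.2 = 1265.9 Wh
Step 4: m_pack = 23 * 4 * 0.0553 * 1.222 = 6.217 kg
Step 5: ED = E_pack / m_pack = 1265.9 / 6.217 = 203.6 Wh/kg

203.6 Wh/kg


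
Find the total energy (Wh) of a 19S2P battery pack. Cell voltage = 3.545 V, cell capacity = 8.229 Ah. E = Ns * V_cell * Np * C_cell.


E = Ns * Vcell * Np * Ccell = 19 * 3.545 * 2 * 8.229 = 1109 Wh

1109 Wh


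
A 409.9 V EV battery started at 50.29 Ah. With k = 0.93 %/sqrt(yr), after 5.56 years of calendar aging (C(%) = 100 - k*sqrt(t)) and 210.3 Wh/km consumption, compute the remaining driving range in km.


Step 1: capacity retention = 100 - 0.93 * sqrt(5.56) = 100 - 0.93 * 2.358 = 97.807%
Step 2: C_now = 50.29 * 97.807/100 = 49.187 Ah
Step 3: E_pack = V * C_now = 409.9 * 49.187 = 20162 Wh
Step 4: range = E_pack / consumption = 20162 / 210.3 = 95.87 km

95.87 km


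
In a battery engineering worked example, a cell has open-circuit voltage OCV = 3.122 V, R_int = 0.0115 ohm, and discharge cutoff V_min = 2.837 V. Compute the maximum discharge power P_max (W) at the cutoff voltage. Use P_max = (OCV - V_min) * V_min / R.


P_max = (OCV - V_min) * V_min / R = (3.122 - 2.837) * 2.837 / 0.0115 = 0.285 * 2.837 / 0.0115 = 70.31 W

70.31 W


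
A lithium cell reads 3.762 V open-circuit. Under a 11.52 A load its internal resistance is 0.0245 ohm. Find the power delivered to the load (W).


Step 1: V_terminal = OCV - I*R = 3.762 - 11.52 * 0.0245 = 3.4798 V
Step 2: P_out = V_terminal * I = 3.4798 * 11.52 = 40.09 W

40.09 W


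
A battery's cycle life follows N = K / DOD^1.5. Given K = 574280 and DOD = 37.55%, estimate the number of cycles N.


Step 1: DOD^1.5 = 37.55^1.5 = 230.1
Step 2: N = 574280 / 230.1 = 2496 cycles

2496 cycles


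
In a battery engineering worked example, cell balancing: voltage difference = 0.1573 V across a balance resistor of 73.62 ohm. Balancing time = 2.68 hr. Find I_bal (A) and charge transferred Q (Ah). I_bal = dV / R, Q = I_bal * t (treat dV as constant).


First, Ohm's law: I_bal = 0.1573 V / 73.62 ohm = 0.0021366 A
Then Q = I * t = 0.0021366 A * 2.68 hr = 0.005726 Ah

I=0.0021366 A, Q=0.005726 Ah


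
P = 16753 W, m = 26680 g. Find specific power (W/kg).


Convert: m = 26680 g = 26.68 kg
SP = P / m = 16753 / 26.68 = 627.9 W/kg

627.9 W/kg


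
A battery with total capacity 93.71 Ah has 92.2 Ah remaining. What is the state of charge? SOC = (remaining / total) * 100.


SOC = (remaining / total) * 100 = (92.2 / 93.71) * 100 = 98.39%

98.39%


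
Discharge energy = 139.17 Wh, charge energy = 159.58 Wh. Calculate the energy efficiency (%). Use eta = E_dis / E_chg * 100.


eta_e = E_dis / E_chg * 100 = 139.17 / 159.58 * 100 = 87.21%

87.21%


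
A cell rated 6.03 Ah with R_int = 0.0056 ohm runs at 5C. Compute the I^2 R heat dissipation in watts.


Step 1: I = C_rate * capacity = 5 * 6.03 = 30.15 A
Step 2: Q = I^2 * R = 30.15^2 * 0.0056 = 909.02 * 0.0056 = 5.091 W

5.091 W


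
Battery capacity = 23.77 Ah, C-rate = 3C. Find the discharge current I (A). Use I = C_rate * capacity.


I = C_rate * capacity = 3 * 23.77 = 71.31 A

71.31 A


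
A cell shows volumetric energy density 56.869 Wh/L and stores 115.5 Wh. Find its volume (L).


V = E / ED = 115.5 / 56.869 = 2.031 L

2.031 L


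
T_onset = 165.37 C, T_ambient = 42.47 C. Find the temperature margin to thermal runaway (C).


Safety margin = 165.37 C - 42.47 C = 122.9 C

122.9 C


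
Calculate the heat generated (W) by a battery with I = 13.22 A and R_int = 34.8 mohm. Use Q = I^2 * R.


Convert: R = 34.8 mohm = 0.0348 ohm
I^2 = 174.77
Q = 174.77 * 0.0348 = 6.082 W

6.082 W


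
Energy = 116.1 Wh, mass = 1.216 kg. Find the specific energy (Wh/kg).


Specific energy = 116.1 Wh / 1.216 kg = 95.48 Wh/kg

95.48 Wh/kg


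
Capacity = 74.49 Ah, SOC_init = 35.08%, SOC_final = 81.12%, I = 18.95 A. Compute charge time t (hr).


Step 1: dSOC = 81.12% - 35.08% = 46.04%
Step 2: delta_Ah = 74.49 * 46.04 / 100 = 34.295 Ah
Step 3: t = 34.295 / 18.95 = 1.810 hr

1.810 hr


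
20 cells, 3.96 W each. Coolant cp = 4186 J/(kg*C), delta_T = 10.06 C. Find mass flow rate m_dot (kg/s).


Q_total = 20 * 3.96 = 79.2 W
m_dot = Q_total / (cp * dT) = 79.2 / (4186 * 10.06) = 0.001881 kg/s

0.001881 kg/s


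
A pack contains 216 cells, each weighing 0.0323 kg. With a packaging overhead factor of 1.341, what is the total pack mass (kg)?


m_pack = n * m_cell * overhead = 216 * 0.0323 * 1.341 = 9.356 kg

9.356 kg


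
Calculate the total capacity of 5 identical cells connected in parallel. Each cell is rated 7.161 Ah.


Parallel capacities add: 5 * 7.161 Ah = 35.805 Ah

35.805 Ah


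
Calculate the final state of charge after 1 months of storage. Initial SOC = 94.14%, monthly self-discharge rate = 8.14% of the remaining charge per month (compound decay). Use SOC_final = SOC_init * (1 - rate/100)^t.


decay = (1 - 8.14/100)^1 = 0.9186
SOC_final = 94.14 * 0.9186 = 86.48%

86.48%


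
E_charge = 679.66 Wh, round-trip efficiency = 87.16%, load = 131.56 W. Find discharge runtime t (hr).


Step 1: E_discharge = eta/100 * E_charge = 87.16/100 * 679.66 = 592.39 Wh
Step 2: t = E_discharge / P = 592.39 / 131.56 = 4.503 hr

4.503 hr


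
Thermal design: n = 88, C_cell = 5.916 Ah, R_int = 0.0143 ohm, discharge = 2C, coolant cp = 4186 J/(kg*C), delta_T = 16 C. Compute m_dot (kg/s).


Step 1: I = 2 * 5.916 = 11.832 A
Step 2: Q_cell = I^2 * R = 11.832^2 * 0.0143 = 2.0019 W
Step 3: Q_total = 88 * 2.0019 = 176.17 W
Step 4: m_dot = Q_total / (cp * dT) = 176.17 / (4186 * 16) = 0.002630 kg/s

0.002630 kg/s


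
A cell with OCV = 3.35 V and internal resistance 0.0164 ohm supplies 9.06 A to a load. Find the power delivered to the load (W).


Step 1: V_terminal = OCV - I*R = 3.35 - 9.06 * 0.0164 = 3.2014 V
Step 2: P_out = V_terminal * I = 3.2014 * 9.06 = 29.00 W

29.00 W


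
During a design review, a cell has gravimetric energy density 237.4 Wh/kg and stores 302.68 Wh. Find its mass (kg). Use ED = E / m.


m = E / ED = 302.68 / 237.4 = 1.275 kg

1.275 kg


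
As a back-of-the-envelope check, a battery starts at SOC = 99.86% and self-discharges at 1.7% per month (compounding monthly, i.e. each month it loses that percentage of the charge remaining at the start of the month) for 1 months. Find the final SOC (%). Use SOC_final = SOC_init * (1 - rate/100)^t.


Monthly retention factor = 1 - 1.7/100 = 0.983
Over 1 months: factor^1 = 0.983
SOC_final = 99.86 * 0.983 = 98.16%

98.16%


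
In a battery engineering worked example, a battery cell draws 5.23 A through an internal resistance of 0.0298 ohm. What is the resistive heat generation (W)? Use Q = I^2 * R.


I^2 = 27.353
Q = 27.353 * 0.0298 = 0.8151 W

0.8151 W


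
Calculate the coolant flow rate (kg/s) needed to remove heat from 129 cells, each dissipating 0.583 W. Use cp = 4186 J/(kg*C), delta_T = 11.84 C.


Q_total = 129 * 0.583 = 75.207 W
m_dot = Q_total / (cp * dT) = 75.207 / (4186 * 11.84) = 0.001517 kg/s

0.001517 kg/s


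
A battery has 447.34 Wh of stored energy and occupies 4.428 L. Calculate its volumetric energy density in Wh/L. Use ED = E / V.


Volumetric ED = 447.34 Wh / 4.428 L = 101.0 Wh/L

101.0 Wh/L


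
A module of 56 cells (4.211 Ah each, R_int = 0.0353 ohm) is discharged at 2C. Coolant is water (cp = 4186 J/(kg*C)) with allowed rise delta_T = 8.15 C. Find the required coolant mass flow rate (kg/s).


Step 1: I = 2 * 4.211 = 8.422 A
Step 2: Q_cell = I^2 * R = 8.422^2 * 0.0353 = 2.5038 W
Step 3: Q_total = 56 * 2.5038 = 140.21 W
Step 4: m_dot = Q_total / (cp * dT) = 140.21 / (4186 * 8.15) = 0.004110 kg/s

0.004110 kg/s


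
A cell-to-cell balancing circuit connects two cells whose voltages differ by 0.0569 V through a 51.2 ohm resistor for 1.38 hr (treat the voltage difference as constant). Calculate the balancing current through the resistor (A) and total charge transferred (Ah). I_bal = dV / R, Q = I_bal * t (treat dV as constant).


First, Ohm's law: I_bal = 0.0569 V / 51.2 ohm = 0.0011113 A
Then Q = I * t = 0.0011113 A * 1.38 hr = 0.001534 Ah

I=0.0011113 A, Q=0.001534 Ah


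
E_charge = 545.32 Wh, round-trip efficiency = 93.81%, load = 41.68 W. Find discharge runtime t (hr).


Step 1: E_discharge = eta/100 * E_charge = 93.81/100 * 545.32 = 511.56 Wh
Step 2: t = E_discharge / P = 511.56 / 41.68 = 12.27 hr

12.27 hr


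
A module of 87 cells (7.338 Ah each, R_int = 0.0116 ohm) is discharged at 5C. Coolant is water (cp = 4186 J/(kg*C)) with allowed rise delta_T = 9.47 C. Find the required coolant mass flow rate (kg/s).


Step 1: I = 5 * 7.338 = 36.69 A
Step 2: Q_cell = I^2 * R = 36.69^2 * 0.0116 = 15.615 W
Step 3: Q_total = 87 * 15.615 = 1358.5 W
Step 4: m_dot = Q_total / (cp * dT) = 1358.5 / (4186 * 9.47) = 0.03427 kg/s

0.03427 kg/s


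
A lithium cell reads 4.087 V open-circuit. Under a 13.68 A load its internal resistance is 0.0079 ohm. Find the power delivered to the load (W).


Step 1: V_terminal = OCV - I*R = 4.087 - 13.68 * 0.0079 = 3.9789 V
Step 2: P_out = V_terminal * I = 3.9789 * 13.68 = 54.43 W

54.43 W


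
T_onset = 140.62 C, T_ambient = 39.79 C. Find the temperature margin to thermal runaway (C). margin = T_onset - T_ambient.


margin = T_onset - T_ambient = 140.62 - 39.79 = 100.83 C

100.83 C


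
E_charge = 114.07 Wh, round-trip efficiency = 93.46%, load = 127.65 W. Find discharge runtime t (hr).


Step 1: E_discharge = eta/100 * E_charge = 93.46/100 * 114.07 = 106.61 Wh
Step 2: t = E_discharge / P = 106.61 / 127.65 = 0.8352 hr

0.8352 hr


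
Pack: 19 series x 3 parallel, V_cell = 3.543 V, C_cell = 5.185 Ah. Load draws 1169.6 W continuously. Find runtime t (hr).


Step 1: E_pack = Ns * V_cell * Np * C_cell = 19 * 3.543 * 3 * 5.185 = 1047.1 Wh
Step 2: t = E_pack / P = 1047.1 / 1169.6 = 0.8953 hr

0.8953 hr


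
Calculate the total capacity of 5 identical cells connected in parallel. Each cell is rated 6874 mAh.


Convert: C_cell = 6874 mAh = 6.874 Ah
C_total = 5 * 6.874 = 34.37 Ah

34.37 Ah


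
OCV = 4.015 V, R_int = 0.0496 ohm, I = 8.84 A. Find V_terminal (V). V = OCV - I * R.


V = OCV - I*R = 4.015 - 8.84 * 0.0496 = 3.577 V

3.577 V


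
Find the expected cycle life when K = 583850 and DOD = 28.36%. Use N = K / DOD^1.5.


DOD^1.5 = 151.03
N = K / DOD^1.5 = 583850 / 151.03 = 3866

3866 cycles


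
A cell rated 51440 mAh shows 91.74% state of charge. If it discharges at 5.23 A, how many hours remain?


Convert: C_total = 51440 mAh = 51.44 Ah
Step 1: remaining = SOC/100 * C_total = 91.74/100 * 51.44 = 47.191 Ah
Step 2: t = remaining / I = 47.191 / 5.23 = 9.023 hr

9.023 hr


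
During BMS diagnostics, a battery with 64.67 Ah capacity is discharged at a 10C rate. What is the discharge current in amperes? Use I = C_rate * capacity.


At 10C: I = 10 * 64.67 Ah = 646.7 A

646.7 A


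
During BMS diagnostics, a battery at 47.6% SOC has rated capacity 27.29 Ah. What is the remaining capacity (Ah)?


remaining = SOC / 100 * total = 47.6 / 100 * 27.29 = 12.99 Ah

12.99 Ah


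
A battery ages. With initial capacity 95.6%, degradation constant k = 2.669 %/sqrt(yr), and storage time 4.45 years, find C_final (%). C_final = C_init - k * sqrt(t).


sqrt(t) = sqrt(4.45) = 2.1095
C_final = 95.6 - 2.669 * 2.1095 = 89.97%

89.97%


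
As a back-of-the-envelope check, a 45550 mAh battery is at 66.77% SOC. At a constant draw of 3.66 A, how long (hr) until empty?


Convert: C_total = 45550 mAh = 45.55 Ah
Step 1: remaining = SOC/100 * C_total = 66.77/100 * 45.55 = 30.414 Ah
Step 2: t = remaining / I = 30.414 / 3.66 = 8.310 hr

8.310 hr


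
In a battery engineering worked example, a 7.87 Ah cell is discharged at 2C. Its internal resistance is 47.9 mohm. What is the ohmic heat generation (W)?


Convert: R = 47.9 mohm = 0.0479 ohm
Step 1: I = C_rate * capacity = 2 * 7.87 = 15.74 A
Step 2: Q = I^2 * R = 15.74^2 * 0.0479 = 247.75 * 0.0479 = 11.87 W

11.87 W


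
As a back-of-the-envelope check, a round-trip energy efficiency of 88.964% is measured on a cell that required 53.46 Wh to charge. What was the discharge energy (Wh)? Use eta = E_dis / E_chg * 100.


E_dis = eta/100 * E_chg = 88.964/100 * 53.46 = 47.56 Wh

47.56 Wh


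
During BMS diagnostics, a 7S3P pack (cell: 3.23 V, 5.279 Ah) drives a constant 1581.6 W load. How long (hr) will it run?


Step 1: E_pack = Ns * V_cell * Np * C_cell = 7 * 3.23 * 3 * 5.279 = 358.07 Wh
Step 2: t = E_pack / P = 358.07 / 1581.6 = 0.2264 hr

0.2264 hr


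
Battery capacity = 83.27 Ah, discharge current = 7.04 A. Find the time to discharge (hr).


t = capacity / current = 83.27 / 7.04 = 11.83 hr

11.83 hr


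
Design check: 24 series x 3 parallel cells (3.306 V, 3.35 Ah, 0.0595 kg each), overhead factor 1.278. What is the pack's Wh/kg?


Step 1: V_pack = 24 * 3.306 = 79.344 V
Step 2: C_pack = 3 * 3.35 = 10.05 Ah
Step 3: E_pack = V_pack * C_pack = 79.344 * 10.05 = 797.41 Wh
Step 4: m_pack = 24 * 3 * 0.0595 * 1.278 = 5.475 kg
Step 5: ED = E_pack / m_pack = 797.41 / 5.475 = 145.6 Wh/kg

145.6 Wh/kg


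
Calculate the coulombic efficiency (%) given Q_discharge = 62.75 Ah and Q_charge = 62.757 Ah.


eta_c = Q_dis / Q_chg * 100 = 62.75 / 62.757 * 100 = 99.99%

99.99%


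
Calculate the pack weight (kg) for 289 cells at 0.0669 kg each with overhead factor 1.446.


Cell mass sum = 289 * 0.0669 = 19.334 kg
With overhead 1.446: m_pack = 19.334 * 1.446 = 27.96 kg

27.96 kg


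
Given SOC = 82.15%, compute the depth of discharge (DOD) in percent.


DOD = 100 - SOC = 100 - 82.15 = 17.85%

17.85%


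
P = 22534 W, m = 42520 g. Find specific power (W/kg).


Convert: m = 42520 g = 42.52 kg
SP = P / m = 22534 / 42.52 = 530.0 W/kg

530.0 W/kg


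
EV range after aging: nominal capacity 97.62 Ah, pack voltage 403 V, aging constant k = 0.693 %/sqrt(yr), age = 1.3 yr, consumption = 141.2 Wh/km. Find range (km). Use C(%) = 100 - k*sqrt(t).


Step 1: capacity retention = 100 - 0.693 * sqrt(1.3) = 100 - 0.693 * 1.1402 = 99.21%
Step 2: C_now = 97.62 * 99.21/100 = 96.849 Ah
Step 3: E_pack = V * C_now = 403 * 96.849 = 39030 Wh
Step 4: range = E_pack / consumption = 39030 / 141.2 = 276.4 km

276.4 km


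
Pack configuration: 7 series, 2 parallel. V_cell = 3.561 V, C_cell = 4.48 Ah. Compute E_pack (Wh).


V_pack = 7 * 3.561 = 24.927 V
C_pack = 2 * 4.48 = 8.96 Ah
E = V_pack * C_pack = 24.927 * 8.96 = 223.3 Wh

223.3 Wh


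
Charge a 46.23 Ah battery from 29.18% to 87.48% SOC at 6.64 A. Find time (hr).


delta_Ah = 46.23 * (87.48 - 29.18) / 100 = 26.952 Ah
t = delta_Ah / I = 26.952 / 6.64 = 4.059 hr

4.059 hr


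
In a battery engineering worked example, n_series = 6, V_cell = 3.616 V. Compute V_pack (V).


Series voltages add: 6 * 3.616 V = 21.696 V

21.696 V


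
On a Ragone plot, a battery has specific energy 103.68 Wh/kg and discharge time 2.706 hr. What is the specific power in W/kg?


P_specific = E / t = 103.68 / 2.706 = 38.31 W/kg

38.31 W/kg


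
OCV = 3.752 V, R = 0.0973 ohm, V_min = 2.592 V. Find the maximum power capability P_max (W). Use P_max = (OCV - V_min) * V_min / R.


dV = OCV - V_min = 1.16 V (so I_max = dV / R)
P_max = dV * V_min / R = 1.16 * 2.592 / 0.0973 = 30.90 W

30.90 W


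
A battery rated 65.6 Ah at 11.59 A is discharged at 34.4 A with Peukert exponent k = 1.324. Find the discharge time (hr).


Step 1: t_rated = C / I_rated = 65.6 / 11.59 = 5.6601 hr
Step 2: ratio = 11.59 / 34.4 = 0.33692
Step 3: ratio^k = 0.33692^1.324 = 0.23683
Step 4: t = t_rated * ratio^k = 5.6601 * 0.23683 = 1.340 hr

1.340 hr


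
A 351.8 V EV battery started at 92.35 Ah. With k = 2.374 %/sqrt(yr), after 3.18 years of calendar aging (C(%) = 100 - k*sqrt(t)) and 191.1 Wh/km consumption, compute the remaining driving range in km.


Step 1: capacity retention = 100 - 2.374 * sqrt(3.18) = 100 - 2.374 * 1.7833 = 95.766%
Step 2: C_now = 92.35 * 95.766/100 = 88.44 Ah
Step 3: E_pack = V * C_now = 351.8 * 88.44 = 31113 Wh
Step 4: range = E_pack / consumption = 31113 / 191.1 = 162.8 km

162.8 km


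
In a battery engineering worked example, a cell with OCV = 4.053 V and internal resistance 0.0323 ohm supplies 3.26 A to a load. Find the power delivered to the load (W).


Step 1: V_terminal = OCV - I*R = 4.053 - 3.26 * 0.0323 = 3.9477 V
Step 2: P_out = V_terminal * I = 3.9477 * 3.26 = 12.87 W

12.87 W


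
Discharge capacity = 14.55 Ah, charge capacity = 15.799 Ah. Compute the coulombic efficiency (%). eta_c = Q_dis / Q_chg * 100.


eta_c = Q_dis / Q_chg * 100 = 14.55 / 15.799 * 100 = 92.09%

92.09%


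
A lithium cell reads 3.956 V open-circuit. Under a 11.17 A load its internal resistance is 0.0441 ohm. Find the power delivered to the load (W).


Step 1: V_terminal = OCV - I*R = 3.956 - 11.17 * 0.0441 = 3.4634 V
Step 2: P_out = V_terminal * I = 3.4634 * 11.17 = 38.69 W

38.69 W


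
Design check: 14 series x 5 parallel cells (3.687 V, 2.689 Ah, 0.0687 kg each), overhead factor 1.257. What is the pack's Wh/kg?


Step 1: V_pack = 14 * 3.687 = 51.618 V
Step 2: C_pack = 5 * 2.689 = 13.445 Ah
Step 3: E_pack = V_pack * C_pack = 51.618 * 13.445 = 694 Wh
Step 4: m_pack = 14 * 5 * 0.0687 * 1.257 = 6.0449 kg
Step 5: ED = E_pack / m_pack = 694 / 6.0449 = 114.8 Wh/kg

114.8 Wh/kg


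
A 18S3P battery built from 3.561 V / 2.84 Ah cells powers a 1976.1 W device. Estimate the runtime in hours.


Step 1: E_pack = Ns * V_cell * Np * C_cell = 18 * 3.561 * 3 * 2.84 = 546.11 Wh
Step 2: t = E_pack / P = 546.11 / 1976.1 = 0.2764 hr

0.2764 hr


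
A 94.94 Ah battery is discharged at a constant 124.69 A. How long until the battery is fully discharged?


Runtime = 94.94 Ah / 124.69 A = 0.7614 hr

0.7614 hr


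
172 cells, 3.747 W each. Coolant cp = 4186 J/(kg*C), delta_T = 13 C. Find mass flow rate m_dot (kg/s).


Step 1: Total heat Q = 172 * 3.747 W = 644.48 W
Step 2: denom = cp * dT = 4186 * 13 = 54418
Step 3: m_dot = 644.48 / 54418 = 0.01184 kg/s

0.01184 kg/s


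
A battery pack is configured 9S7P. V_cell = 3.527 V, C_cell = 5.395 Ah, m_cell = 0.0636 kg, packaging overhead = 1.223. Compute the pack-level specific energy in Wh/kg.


Step 1: V_pack = 9 * 3.527 = 31.743 V
Step 2: C_pack = 7 * 5.395 = 37.765 Ah
Step 3: E_pack = V_pack * C_pack = 31.743 * 37.765 = 1198.8 Wh
Step 4: m_pack = 9 * 7 * 0.0636 * 1.223 = 4.9003 kg
Step 5: ED = E_pack / m_pack = 1198.8 / 4.9003 = 244.6 Wh/kg

244.6 Wh/kg


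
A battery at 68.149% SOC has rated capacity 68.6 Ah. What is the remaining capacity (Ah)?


remaining = SOC / 100 * total = 68.149 / 100 * 68.6 = 46.75 Ah

46.75 Ah


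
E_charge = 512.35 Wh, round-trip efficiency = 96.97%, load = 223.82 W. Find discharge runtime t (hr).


Step 1: E_discharge = eta/100 * E_charge = 96.97/100 * 512.35 = 496.83 Wh
Step 2: t = E_discharge / P = 496.83 / 223.82 = 2.220 hr

2.220 hr


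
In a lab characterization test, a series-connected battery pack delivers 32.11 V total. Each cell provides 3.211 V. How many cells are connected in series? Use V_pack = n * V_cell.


n = V_pack / V_cell = 32.11 / 3.211 = 10

10


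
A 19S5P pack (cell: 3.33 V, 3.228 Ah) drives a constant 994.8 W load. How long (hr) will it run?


Step 1: E_pack = Ns * V_cell * Np * C_cell = 19 * 3.33 * 5 * 3.228 = 1021.2 Wh
Step 2: t = E_pack / P = 1021.2 / 994.8 = 1.027 hr

1.027 hr


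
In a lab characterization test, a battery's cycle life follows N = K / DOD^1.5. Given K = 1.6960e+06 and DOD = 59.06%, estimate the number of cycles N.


DOD^1.5 = 453.88
N = K / DOD^1.5 = 1.6960e+06 / 453.88 = 3737

3737 cycles


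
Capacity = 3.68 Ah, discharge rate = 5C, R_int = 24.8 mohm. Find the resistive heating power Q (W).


Convert: R = 24.8 mohm = 0.0248 ohm
Step 1: I = C_rate * capacity = 5 * 3.68 = 18.4 A
Step 2: Q = I^2 * R = 18.4^2 * 0.0248 = 338.56 * 0.0248 = 8.396 W

8.396 W


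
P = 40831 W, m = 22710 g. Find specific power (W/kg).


Convert: m = 22710 g = 22.71 kg
SP = P / m = 40831 / 22.71 = 1798 W/kg

1798 W/kg


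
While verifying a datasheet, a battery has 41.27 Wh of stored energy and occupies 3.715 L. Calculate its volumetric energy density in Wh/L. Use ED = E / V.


ED = E / V = 41.27 / 3.715 = 11.11 Wh/L

11.11 Wh/L


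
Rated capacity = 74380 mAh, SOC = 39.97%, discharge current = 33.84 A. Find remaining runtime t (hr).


Convert: C_total = 74380 mAh = 74.38 Ah
Step 1: remaining = SOC/100 * C_total = 39.97/100 * 74.38 = 29.73 Ah
Step 2: t = remaining / I = 29.73 / 33.84 = 0.8785 hr

0.8785 hr


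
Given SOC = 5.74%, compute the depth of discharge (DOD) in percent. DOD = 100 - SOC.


Complement of SOC: DOD = 100% - 5.74% = 94.26%

94.26%


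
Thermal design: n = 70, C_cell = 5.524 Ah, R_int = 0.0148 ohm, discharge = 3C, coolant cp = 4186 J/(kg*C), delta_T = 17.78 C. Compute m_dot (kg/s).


Step 1: I = 3 * 5.524 = 16.572 A
Step 2: Q_cell = I^2 * R = 16.572^2 * 0.0148 = 4.0645 W
Step 3: Q_total = 70 * 4.0645 = 284.52 W
Step 4: m_dot = Q_total / (cp * dT) = 284.52 / (4186 * 17.78) = 0.003823 kg/s

0.003823 kg/s


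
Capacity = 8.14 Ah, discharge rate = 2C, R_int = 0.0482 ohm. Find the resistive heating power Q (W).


Step 1: I = C_rate * capacity = 2 * 8.14 = 16.28 A
Step 2: Q = I^2 * R = 16.28^2 * 0.0482 = 265.04 * 0.0482 = 12.77 W

12.77 W


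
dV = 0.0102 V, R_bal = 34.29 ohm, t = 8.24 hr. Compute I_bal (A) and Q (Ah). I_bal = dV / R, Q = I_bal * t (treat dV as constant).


First, Ohm's law: I_bal = 0.0102 V / 34.29 ohm = 2.9746e-04 A
Then Q = I * t = 2.9746e-04 A * 8.24 hr = 0.002451 Ah

I=2.9746e-04 A, Q=0.002451 Ah


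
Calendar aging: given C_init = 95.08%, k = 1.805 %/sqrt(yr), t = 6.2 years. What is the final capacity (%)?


Step 1: sqrt(6.2 yr) = 2.49
Step 2: drop = 1.805 * 2.49 = 4.4945
Step 3: C_final = 95.08 - 4.4945 = 90.59%

90.59%


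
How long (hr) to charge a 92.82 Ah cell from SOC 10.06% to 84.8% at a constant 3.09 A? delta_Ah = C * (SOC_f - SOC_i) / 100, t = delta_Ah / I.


Step 1: dSOC = 84.8% - 10.06% = 74.74%
Step 2: delta_Ah = 92.82 * 74.74 / 100 = 69.374 Ah
Step 3: t = 69.374 / 3.09 = 22.45 hr

22.45 hr


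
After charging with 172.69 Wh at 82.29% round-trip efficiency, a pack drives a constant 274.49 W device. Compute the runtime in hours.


Step 1: E_discharge = eta/100 * E_charge = 82.29/100 * 172.69 = 142.11 Wh
Step 2: t = E_discharge / P = 142.11 / 274.49 = 0.5177 hr

0.5177 hr


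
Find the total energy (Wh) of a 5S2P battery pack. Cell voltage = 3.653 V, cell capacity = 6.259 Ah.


E = Ns * Vcell * Np * Ccell = 5 * 3.653 * 2 * 6.259 = 228.6 Wh

228.6 Wh


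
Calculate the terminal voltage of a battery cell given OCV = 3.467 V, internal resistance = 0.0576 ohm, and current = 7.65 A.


IR drop = 7.65 * 0.0576 = 0.44064 V
V = 3.467 - 0.44064 = 3.026 V

3.026 V


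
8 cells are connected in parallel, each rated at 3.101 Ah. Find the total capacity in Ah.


Parallel capacities add: 8 * 3.101 Ah = 24.808 Ah

24.808 Ah


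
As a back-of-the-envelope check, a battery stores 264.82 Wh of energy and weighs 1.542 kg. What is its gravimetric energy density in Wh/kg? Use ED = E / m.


ED = E / m = 264.82 / 1.542 = 171.7 Wh/kg

171.7 Wh/kg


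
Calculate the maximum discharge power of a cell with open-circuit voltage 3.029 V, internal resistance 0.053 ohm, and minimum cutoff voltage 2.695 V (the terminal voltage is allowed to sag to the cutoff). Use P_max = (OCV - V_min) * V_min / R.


P_max = (OCV - V_min) * V_min / R = (3.029 - 2.695) * 2.695 / 0.053 = 0.334 * 2.695 / 0.053 = 16.98 W

16.98 W


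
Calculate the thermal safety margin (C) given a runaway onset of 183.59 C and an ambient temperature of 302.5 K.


Convert: T_ambient = 302.5 K = 29.35 C
margin = 183.59 - 29.35 = 154.24 C

154.24 C


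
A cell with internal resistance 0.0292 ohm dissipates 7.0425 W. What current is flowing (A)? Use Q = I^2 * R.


I = sqrt(Q / R) = sqrt(7.0425 / 0.0292) = sqrt(241.18) = 15.53 A

15.53 A


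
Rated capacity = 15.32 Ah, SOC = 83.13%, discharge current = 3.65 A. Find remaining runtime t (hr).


Step 1: remaining = SOC/100 * C_total = 83.13/100 * 15.32 = 12.736 Ah
Step 2: t = remaining / I = 12.736 / 3.65 = 3.489 hr

3.489 hr


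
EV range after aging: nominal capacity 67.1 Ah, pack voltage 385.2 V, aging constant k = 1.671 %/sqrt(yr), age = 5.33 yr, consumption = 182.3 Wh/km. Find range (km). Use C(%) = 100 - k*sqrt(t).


Step 1: capacity retention = 100 - 1.671 * sqrt(5.33) = 100 - 1.671 * 2.3087 = 96.142%
Step 2: C_now = 67.1 * 96.142/100 = 64.511 Ah
Step 3: E_pack = V * C_now = 385.2 * 64.511 = 24850 Wh
Step 4: range = E_pack / consumption = 24850 / 182.3 = 136.3 km

136.3 km


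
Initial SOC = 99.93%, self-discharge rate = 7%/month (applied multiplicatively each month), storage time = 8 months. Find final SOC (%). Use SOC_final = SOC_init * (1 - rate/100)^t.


Monthly retention factor = 1 - 7/100 = 0.93
Over 8 months: factor^8 = 0.55958
SOC_final = 99.93 * 0.55958 = 55.92%

55.92%


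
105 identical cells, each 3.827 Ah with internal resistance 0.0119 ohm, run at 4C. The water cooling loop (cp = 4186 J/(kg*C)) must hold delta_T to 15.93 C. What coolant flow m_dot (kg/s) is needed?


Step 1: I = 4 * 3.827 = 15.308 A
Step 2: Q_cell = I^2 * R = 15.308^2 * 0.0119 = 2.7886 W
Step 3: Q_total = 105 * 2.7886 = 292.8 W
Step 4: m_dot = Q_total / (cp * dT) = 292.8 / (4186 * 15.93) = 0.004391 kg/s

0.004391 kg/s


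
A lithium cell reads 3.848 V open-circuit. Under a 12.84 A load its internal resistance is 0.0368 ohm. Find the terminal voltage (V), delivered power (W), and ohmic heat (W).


Step 1: V_terminal = OCV - I*R = 3.848 - 12.84 * 0.0368 = 3.3755 V
Step 2: P_out = V_terminal * I = 3.3755 * 12.84 = 43.34 W
Step 3: Q = I^2 * R = 12.84^2 * 0.0368 = 6.067 W

V=3.3755 V, P=43.34 W, Q=6.067 W


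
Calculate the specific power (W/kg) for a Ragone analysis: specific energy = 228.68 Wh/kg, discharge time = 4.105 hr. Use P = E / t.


Specific power = 228.68 Wh/kg / 4.105 hr = 55.71 W/kg

55.71 W/kg


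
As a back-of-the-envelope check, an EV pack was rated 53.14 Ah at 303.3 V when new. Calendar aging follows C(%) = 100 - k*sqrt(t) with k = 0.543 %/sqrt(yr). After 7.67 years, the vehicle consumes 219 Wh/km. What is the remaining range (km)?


Step 1: capacity retention = 100 - 0.543 * sqrt(7.67) = 100 - 0.543 * 2.7695 = 98.496%
Step 2: C_now = 53.14 * 98.496/100 = 52.341 Ah
Step 3: E_pack = V * C_now = 303.3 * 52.341 = 15875 Wh
Step 4: range = E_pack / consumption = 15875 / 219 = 72.49 km

72.49 km


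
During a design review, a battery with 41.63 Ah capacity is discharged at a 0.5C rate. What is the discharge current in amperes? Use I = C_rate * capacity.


At 0.5C: I = 0.5 * 41.63 Ah = 20.815 A

20.815 A


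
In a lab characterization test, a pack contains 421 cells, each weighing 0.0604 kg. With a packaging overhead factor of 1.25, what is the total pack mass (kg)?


Cell mass sum = 421 * 0.0604 = 25.428 kg
With overhead 1.25: m_pack = 25.428 * 1.25 = 31.79 kg

31.79 kg


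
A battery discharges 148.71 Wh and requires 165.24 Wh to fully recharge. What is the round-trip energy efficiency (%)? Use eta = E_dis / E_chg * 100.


Round-trip efficiency = 148.71/165.24 * 100% = 90.00%

90.00%


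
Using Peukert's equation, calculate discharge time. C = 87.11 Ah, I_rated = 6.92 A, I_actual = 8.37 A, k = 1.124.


t_rated = C / I_rated = 87.11 / 6.92 = 12.588 hr
(I_rated/I)^k = (0.82676)^1.124 = 0.80749
t = t_rated * (I_rated/I)^k = 12.588 * 0.80749 = 10.16 hr

10.16 hr


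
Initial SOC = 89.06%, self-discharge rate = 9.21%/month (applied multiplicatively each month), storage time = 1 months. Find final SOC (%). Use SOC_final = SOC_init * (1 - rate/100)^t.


Monthly retention factor = 1 - 9.21/100 = 0.9079
Over 1 months: factor^1 = 0.9079
SOC_final = 89.06 * 0.9079 = 80.86%

80.86%


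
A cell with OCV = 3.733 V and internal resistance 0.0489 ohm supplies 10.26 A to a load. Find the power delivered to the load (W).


Step 1: V_terminal = OCV - I*R = 3.733 - 10.26 * 0.0489 = 3.2313 V
Step 2: P_out = V_terminal * I = 3.2313 * 10.26 = 33.15 W

33.15 W


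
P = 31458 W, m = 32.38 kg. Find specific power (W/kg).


Specific power = 31458 W / 32.38 kg = 971.5 W/kg

971.5 W/kg


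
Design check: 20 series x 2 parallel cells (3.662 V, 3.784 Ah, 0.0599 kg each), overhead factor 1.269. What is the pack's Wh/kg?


Step 1: V_pack = 20 * 3.662 = 73.24 V
Step 2: C_pack = 2 * 3.784 = 7.568 Ah
Step 3: E_pack = V_pack * C_pack = 73.24 * 7.568 = 554.28 Wh
Step 4: m_pack = 20 * 2 * 0.0599 * 1.269 = 3.0405 kg
Step 5: ED = E_pack / m_pack = 554.28 / 3.0405 = 182.3 Wh/kg

182.3 Wh/kg


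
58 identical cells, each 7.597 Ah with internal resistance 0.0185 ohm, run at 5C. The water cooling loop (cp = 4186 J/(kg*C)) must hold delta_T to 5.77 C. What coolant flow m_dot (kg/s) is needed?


Step 1: I = 5 * 7.597 = 37.985 A
Step 2: Q_cell = I^2 * R = 37.985^2 * 0.0185 = 26.693 W
Step 3: Q_total = 58 * 26.693 = 1548.2 W
Step 4: m_dot = Q_total / (cp * dT) = 1548.2 / (4186 * 5.77) = 0.06410 kg/s

0.06410 kg/s
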